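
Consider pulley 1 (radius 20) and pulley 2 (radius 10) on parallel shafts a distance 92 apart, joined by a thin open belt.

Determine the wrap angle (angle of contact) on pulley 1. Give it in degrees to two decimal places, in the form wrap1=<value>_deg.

open belt: β = asin((r2−r1)/C) = asin(-10/92) = -6.2401°
wrap1 = π − 2β = 192.4803°
wrap2 = π + 2β = 167.5197°

wrap1=192.48_deg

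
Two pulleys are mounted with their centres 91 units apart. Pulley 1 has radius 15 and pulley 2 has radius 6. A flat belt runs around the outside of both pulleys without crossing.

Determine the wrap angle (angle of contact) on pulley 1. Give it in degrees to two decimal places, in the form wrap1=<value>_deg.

wrap1=191.35_deg

open belt: β = asin((r2−r1)/C) = asin(-9/91) = -5.6759°
wrap1 = π − 2β = 191.3518°
wrap2 = π + 2β = 168.6482°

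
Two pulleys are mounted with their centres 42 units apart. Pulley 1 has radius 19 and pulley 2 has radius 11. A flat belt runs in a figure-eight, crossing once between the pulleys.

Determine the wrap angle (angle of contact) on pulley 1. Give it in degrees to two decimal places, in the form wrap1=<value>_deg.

wrap1=271.17_deg

crossed belt: β = asin((r1+r2)/C) = asin(30/42) = 45.5847°
wrap1 = wrap2 = π + 2β = 271.1694°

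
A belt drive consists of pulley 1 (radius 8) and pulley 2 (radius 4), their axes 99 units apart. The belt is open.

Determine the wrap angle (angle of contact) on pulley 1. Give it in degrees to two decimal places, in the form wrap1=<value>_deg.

wrap1=184.63_deg

open belt: β = asin((r2−r1)/C) = asin(-4/99) = -2.3156°
wrap1 = π − 2β = 184.6312°
wrap2 = π + 2β = 175.3688°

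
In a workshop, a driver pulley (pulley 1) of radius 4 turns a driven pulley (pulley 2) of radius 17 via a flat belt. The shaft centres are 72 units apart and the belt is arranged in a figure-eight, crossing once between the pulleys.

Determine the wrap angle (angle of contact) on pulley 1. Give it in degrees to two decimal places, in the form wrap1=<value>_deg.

wrap1=213.92_deg

crossed belt: β = asin((r1+r2)/C) = asin(21/72) = 16.9578°
wrap1 = wrap2 = π + 2β = 213.9155°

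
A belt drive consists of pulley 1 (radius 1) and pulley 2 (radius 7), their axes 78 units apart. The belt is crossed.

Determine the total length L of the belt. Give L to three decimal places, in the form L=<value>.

crossed belt: β = asin((r1+r2)/C) = asin(8/78) = 5.8868°
wrap1 = wrap2 = π + 2β = 191.7737°
tangent length = C·cosβ = 77.5887
L = (r1+r2)·wrap + 2·C·cosβ = 8·3.3471 + 2·77.5887 = 181.9540

L=181.954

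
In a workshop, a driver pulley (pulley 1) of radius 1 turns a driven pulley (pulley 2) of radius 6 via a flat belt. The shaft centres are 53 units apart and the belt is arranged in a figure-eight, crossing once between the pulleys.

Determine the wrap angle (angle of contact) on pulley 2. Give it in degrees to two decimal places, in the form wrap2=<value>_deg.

wrap2=195.18_deg

crossed belt: β = asin((r1+r2)/C) = asin(7/53) = 7.5895°
wrap1 = wrap2 = π + 2β = 195.1791°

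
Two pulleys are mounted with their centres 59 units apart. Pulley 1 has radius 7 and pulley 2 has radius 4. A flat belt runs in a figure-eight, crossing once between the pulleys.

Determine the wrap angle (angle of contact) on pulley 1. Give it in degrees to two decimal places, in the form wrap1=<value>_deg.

wrap1=201.49_deg

crossed belt: β = asin((r1+r2)/C) = asin(11/59) = 10.7451°
wrap1 = wrap2 = π + 2β = 201.4903°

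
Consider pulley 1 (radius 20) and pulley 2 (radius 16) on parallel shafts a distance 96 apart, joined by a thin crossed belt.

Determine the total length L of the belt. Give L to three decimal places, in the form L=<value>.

L=318.763

crossed belt: β = asin((r1+r2)/C) = asin(36/96) = 22.0243°
wrap1 = wrap2 = π + 2β = 224.0486°
tangent length = C·cosβ = 88.9944
L = (r1+r2)·wrap + 2·C·cosβ = 36·3.9104 + 2·88.9944 = 318.7627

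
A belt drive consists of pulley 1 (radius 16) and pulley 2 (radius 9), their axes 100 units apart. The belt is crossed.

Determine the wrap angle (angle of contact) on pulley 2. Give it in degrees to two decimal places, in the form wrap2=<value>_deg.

crossed belt: β = asin((r1+r2)/C) = asin(25/100) = 14.4775°
wrap1 = wrap2 = π + 2β = 208.9550°

wrap2=208.96_deg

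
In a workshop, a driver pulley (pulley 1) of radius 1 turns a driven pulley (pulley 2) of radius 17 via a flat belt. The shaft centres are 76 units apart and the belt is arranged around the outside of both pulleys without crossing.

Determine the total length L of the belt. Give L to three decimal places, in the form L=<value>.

L=211.930

open belt: β = asin((r2−r1)/C) = asin(16/76) = 12.1532°
wrap1 = π − 2β = 155.6936°
wrap2 = π + 2β = 204.3064°
tangent length = C·cosβ = 74.2967
L = r1·wrap1 + r2·wrap2 + 2·C·cosβ = 1·2.7174 + 17·3.5658 + 2·74.2967 = 211.9297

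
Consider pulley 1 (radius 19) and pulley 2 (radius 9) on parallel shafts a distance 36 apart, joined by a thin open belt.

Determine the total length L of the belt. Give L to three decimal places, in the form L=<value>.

open belt: β = asin((r2−r1)/C) = asin(-10/36) = -16.1276°
wrap1 = π − 2β = 212.2552°
wrap2 = π + 2β = 147.7448°
tangent length = C·cosβ = 34.5832
L = r1·wrap1 + r2·wrap2 + 2·C·cosβ = 19·3.7046 + 9·2.5786 + 2·34.5832 = 162.7607

L=162.761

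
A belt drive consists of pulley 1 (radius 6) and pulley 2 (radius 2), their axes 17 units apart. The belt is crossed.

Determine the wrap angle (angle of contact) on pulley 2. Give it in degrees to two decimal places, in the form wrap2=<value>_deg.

crossed belt: β = asin((r1+r2)/C) = asin(8/17) = 28.0725°
wrap1 = wrap2 = π + 2β = 236.1450°

wrap2=236.14_deg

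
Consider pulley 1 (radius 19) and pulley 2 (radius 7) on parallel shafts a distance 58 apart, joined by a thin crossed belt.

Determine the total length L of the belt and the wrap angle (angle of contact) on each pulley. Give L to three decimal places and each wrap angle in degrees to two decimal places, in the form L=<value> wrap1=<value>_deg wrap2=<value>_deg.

crossed belt: β = asin((r1+r2)/C) = asin(26/58) = 26.6331°
wrap1 = wrap2 = π + 2β = 233.2662°
tangent length = C·cosβ = 51.8459
L = (r1+r2)·wrap + 2·C·cosβ = 26·4.0713 + 2·51.8459 = 209.5447

L=209.545 wrap1=233.27_deg wrap2=233.27_deg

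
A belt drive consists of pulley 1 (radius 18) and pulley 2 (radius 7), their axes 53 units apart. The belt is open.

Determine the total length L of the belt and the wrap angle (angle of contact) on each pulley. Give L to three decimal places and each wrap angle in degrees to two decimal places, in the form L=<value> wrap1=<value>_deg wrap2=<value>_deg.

open belt: β = asin((r2−r1)/C) = asin(-11/53) = -11.9786°
wrap1 = π − 2β = 203.9573°
wrap2 = π + 2β = 156.0427°
tangent length = C·cosβ = 51.8459
L = r1·wrap1 + r2·wrap2 + 2·C·cosβ = 18·3.5597 + 7·2.7235 + 2·51.8459 = 186.8311

L=186.831 wrap1=203.96_deg wrap2=156.04_deg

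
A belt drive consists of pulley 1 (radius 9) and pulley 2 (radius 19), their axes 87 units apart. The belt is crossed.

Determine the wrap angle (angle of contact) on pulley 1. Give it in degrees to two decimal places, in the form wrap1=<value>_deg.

wrap1=217.55_deg

crossed belt: β = asin((r1+r2)/C) = asin(28/87) = 18.7742°
wrap1 = wrap2 = π + 2β = 217.5484°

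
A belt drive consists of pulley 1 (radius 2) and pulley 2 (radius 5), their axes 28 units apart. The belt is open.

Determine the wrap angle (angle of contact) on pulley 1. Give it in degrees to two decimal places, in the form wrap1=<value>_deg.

open belt: β = asin((r2−r1)/C) = asin(3/28) = 6.1506°
wrap1 = π − 2β = 167.6987°
wrap2 = π + 2β = 192.3013°

wrap1=167.70_deg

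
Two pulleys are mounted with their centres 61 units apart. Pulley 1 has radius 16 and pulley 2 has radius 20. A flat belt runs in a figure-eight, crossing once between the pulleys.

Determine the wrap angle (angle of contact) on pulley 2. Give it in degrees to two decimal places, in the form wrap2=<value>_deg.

crossed belt: β = asin((r1+r2)/C) = asin(36/61) = 36.1686°
wrap1 = wrap2 = π + 2β = 252.3373°

wrap2=252.34_deg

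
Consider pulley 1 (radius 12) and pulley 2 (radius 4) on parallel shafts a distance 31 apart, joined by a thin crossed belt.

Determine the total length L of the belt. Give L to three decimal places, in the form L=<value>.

L=120.724

crossed belt: β = asin((r1+r2)/C) = asin(16/31) = 31.0730°
wrap1 = wrap2 = π + 2β = 242.1459°
tangent length = C·cosβ = 26.5518
L = (r1+r2)·wrap + 2·C·cosβ = 16·4.2262 + 2·26.5518 = 120.7236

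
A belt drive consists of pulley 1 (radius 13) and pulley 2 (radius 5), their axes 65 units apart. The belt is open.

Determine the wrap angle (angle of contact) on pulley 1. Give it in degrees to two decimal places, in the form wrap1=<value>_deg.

open belt: β = asin((r2−r1)/C) = asin(-8/65) = -7.0697°
wrap1 = π − 2β = 194.1394°
wrap2 = π + 2β = 165.8606°

wrap1=194.14_deg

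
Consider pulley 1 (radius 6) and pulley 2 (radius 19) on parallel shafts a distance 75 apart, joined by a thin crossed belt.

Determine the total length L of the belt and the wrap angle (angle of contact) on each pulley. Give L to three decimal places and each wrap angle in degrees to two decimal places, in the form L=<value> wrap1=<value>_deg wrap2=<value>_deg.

crossed belt: β = asin((r1+r2)/C) = asin(25/75) = 19.4712°
wrap1 = wrap2 = π + 2β = 218.9424°
tangent length = C·cosβ = 70.7107
L = (r1+r2)·wrap + 2·C·cosβ = 25·3.8213 + 2·70.7107 = 236.9530

L=236.953 wrap1=218.94_deg wrap2=218.94_deg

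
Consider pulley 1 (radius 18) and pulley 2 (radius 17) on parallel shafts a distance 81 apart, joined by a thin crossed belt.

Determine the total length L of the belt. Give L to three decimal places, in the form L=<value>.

L=287.329

crossed belt: β = asin((r1+r2)/C) = asin(35/81) = 25.6008°
wrap1 = wrap2 = π + 2β = 231.2017°
tangent length = C·cosβ = 73.0479
L = (r1+r2)·wrap + 2·C·cosβ = 35·4.0352 + 2·73.0479 = 287.3289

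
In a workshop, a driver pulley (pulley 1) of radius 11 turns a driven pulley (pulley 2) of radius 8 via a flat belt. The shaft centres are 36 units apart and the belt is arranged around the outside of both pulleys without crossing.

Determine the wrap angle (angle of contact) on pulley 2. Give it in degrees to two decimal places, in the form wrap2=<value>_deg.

open belt: β = asin((r2−r1)/C) = asin(-3/36) = -4.7802°
wrap1 = π − 2β = 189.5604°
wrap2 = π + 2β = 170.4396°

wrap2=170.44_deg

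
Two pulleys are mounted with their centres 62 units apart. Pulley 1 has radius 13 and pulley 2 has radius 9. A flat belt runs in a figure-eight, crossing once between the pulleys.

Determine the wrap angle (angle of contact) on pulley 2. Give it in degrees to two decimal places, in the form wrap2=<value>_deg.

wrap2=221.57_deg

crossed belt: β = asin((r1+r2)/C) = asin(22/62) = 20.7836°
wrap1 = wrap2 = π + 2β = 221.5671°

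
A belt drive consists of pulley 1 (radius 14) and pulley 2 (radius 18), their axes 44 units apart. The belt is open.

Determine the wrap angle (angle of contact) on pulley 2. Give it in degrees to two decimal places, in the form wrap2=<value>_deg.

open belt: β = asin((r2−r1)/C) = asin(4/44) = 5.2159°
wrap1 = π − 2β = 169.5682°
wrap2 = π + 2β = 190.4318°

wrap2=190.43_deg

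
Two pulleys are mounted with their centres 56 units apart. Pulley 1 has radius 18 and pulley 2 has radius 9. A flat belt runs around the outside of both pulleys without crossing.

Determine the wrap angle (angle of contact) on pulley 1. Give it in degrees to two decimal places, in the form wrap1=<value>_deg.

wrap1=198.50_deg

open belt: β = asin((r2−r1)/C) = asin(-9/56) = -9.2484°
wrap1 = π − 2β = 198.4967°
wrap2 = π + 2β = 161.5033°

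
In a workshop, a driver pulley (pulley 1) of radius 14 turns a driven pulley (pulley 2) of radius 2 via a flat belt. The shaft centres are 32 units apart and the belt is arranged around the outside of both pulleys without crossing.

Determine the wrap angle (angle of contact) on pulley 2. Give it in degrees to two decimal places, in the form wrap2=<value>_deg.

open belt: β = asin((r2−r1)/C) = asin(-12/32) = -22.0243°
wrap1 = π − 2β = 224.0486°
wrap2 = π + 2β = 135.9514°

wrap2=135.95_deg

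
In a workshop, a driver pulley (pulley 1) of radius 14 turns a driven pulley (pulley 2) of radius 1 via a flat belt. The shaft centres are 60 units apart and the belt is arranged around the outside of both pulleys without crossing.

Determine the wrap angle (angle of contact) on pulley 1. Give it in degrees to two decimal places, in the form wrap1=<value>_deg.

wrap1=205.03_deg

open belt: β = asin((r2−r1)/C) = asin(-13/60) = -12.5133°
wrap1 = π − 2β = 205.0267°
wrap2 = π + 2β = 154.9733°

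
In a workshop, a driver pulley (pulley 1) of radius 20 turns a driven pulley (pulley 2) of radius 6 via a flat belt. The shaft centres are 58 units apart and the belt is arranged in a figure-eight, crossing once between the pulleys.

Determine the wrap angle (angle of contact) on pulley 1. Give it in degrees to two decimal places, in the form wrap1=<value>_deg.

crossed belt: β = asin((r1+r2)/C) = asin(26/58) = 26.6331°
wrap1 = wrap2 = π + 2β = 233.2662°

wrap1=233.27_deg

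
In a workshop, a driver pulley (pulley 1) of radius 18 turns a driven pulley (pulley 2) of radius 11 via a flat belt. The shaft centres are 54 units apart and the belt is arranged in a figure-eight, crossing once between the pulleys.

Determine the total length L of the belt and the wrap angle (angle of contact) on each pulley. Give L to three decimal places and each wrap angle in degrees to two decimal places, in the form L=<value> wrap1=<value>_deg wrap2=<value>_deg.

L=215.092 wrap1=244.96_deg wrap2=244.96_deg

crossed belt: β = asin((r1+r2)/C) = asin(29/54) = 32.4822°
wrap1 = wrap2 = π + 2β = 244.9643°
tangent length = C·cosβ = 45.5522
L = (r1+r2)·wrap + 2·C·cosβ = 29·4.2754 + 2·45.5522 = 215.0919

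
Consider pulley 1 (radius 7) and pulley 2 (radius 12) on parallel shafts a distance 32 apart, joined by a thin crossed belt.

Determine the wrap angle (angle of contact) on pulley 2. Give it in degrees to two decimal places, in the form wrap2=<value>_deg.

crossed belt: β = asin((r1+r2)/C) = asin(19/32) = 36.4236°
wrap1 = wrap2 = π + 2β = 252.8471°

wrap2=252.85_deg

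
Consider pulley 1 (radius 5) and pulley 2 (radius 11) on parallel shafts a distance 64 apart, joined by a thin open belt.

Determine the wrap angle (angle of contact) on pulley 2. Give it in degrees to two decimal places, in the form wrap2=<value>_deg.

wrap2=190.76_deg

open belt: β = asin((r2−r1)/C) = asin(6/64) = 5.3794°
wrap1 = π − 2β = 169.2412°
wrap2 = π + 2β = 190.7588°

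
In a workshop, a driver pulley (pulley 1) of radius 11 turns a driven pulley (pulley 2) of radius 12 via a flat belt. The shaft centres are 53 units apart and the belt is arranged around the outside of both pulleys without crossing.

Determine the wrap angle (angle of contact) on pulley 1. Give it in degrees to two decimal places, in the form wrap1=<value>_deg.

wrap1=177.84_deg

open belt: β = asin((r2−r1)/C) = asin(1/53) = 1.0811°
wrap1 = π − 2β = 177.8378°
wrap2 = π + 2β = 182.1622°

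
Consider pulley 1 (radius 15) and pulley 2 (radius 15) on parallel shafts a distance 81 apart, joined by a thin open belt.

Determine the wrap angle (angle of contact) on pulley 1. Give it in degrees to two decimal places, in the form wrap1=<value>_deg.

open belt: β = asin((r2−r1)/C) = asin(0/81) = 0.0000°
wrap1 = π − 2β = 180.0000°
wrap2 = π + 2β = 180.0000°

wrap1=180.00_deg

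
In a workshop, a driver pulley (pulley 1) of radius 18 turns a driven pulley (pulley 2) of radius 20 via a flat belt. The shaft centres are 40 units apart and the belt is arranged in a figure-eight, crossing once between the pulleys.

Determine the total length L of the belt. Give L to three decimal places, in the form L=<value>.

L=239.606

crossed belt: β = asin((r1+r2)/C) = asin(38/40) = 71.8051°
wrap1 = wrap2 = π + 2β = 323.6103°
tangent length = C·cosβ = 12.4900
L = (r1+r2)·wrap + 2·C·cosβ = 38·5.6481 + 2·12.4900 = 239.6064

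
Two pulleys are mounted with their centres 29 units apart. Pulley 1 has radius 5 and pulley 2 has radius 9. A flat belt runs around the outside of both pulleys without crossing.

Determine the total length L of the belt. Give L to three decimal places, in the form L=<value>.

L=102.535

open belt: β = asin((r2−r1)/C) = asin(4/29) = 7.9281°
wrap1 = π − 2β = 164.1437°
wrap2 = π + 2β = 195.8563°
tangent length = C·cosβ = 28.7228
L = r1·wrap1 + r2·wrap2 + 2·C·cosβ = 5·2.8648 + 9·3.4183 + 2·28.7228 = 102.5349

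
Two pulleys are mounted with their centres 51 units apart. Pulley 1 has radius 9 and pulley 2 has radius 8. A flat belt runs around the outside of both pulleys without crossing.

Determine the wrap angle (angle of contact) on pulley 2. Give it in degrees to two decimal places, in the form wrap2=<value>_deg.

open belt: β = asin((r2−r1)/C) = asin(-1/51) = -1.1235°
wrap1 = π − 2β = 182.2470°
wrap2 = π + 2β = 177.7530°

wrap2=177.75_deg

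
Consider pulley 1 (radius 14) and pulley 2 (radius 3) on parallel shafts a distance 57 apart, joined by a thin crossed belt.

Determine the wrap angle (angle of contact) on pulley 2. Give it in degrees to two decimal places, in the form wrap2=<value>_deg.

crossed belt: β = asin((r1+r2)/C) = asin(17/57) = 17.3523°
wrap1 = wrap2 = π + 2β = 214.7045°

wrap2=214.70_deg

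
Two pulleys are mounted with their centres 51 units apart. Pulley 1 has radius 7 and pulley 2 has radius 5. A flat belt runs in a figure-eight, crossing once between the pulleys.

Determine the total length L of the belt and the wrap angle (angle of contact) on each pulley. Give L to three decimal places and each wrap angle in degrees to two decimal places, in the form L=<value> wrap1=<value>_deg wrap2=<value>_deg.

crossed belt: β = asin((r1+r2)/C) = asin(12/51) = 13.6090°
wrap1 = wrap2 = π + 2β = 207.2179°
tangent length = C·cosβ = 49.5681
L = (r1+r2)·wrap + 2·C·cosβ = 12·3.6166 + 2·49.5681 = 142.5359

L=142.536 wrap1=207.22_deg wrap2=207.22_deg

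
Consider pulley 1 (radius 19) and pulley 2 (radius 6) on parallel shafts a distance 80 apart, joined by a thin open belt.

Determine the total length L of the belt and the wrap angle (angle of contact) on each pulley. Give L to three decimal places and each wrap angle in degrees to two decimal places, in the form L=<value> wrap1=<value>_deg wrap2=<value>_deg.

open belt: β = asin((r2−r1)/C) = asin(-13/80) = -9.3520°
wrap1 = π − 2β = 198.7041°
wrap2 = π + 2β = 161.2959°
tangent length = C·cosβ = 78.9367
L = r1·wrap1 + r2·wrap2 + 2·C·cosβ = 19·3.4680 + 6·2.8151 + 2·78.9367 = 240.6570

L=240.657 wrap1=198.70_deg wrap2=161.30_deg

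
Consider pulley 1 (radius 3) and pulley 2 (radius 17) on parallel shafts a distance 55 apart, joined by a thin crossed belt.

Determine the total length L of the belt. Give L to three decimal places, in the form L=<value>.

crossed belt: β = asin((r1+r2)/C) = asin(20/55) = 21.3237°
wrap1 = wrap2 = π + 2β = 222.6474°
tangent length = C·cosβ = 51.2348
L = (r1+r2)·wrap + 2·C·cosβ = 20·3.8859 + 2·51.2348 = 180.1881

L=180.188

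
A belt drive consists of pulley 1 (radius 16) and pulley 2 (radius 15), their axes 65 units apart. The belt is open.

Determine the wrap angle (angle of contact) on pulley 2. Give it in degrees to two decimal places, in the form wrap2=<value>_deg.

open belt: β = asin((r2−r1)/C) = asin(-1/65) = -0.8815°
wrap1 = π − 2β = 181.7630°
wrap2 = π + 2β = 178.2370°

wrap2=178.24_deg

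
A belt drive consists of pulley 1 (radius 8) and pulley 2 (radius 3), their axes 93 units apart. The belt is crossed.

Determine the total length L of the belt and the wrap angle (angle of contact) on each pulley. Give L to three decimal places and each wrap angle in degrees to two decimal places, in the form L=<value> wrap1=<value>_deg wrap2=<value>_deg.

crossed belt: β = asin((r1+r2)/C) = asin(11/93) = 6.7928°
wrap1 = wrap2 = π + 2β = 193.5856°
tangent length = C·cosβ = 92.3472
L = (r1+r2)·wrap + 2·C·cosβ = 11·3.3787 + 2·92.3472 = 221.8601

L=221.860 wrap1=193.59_deg wrap2=193.59_deg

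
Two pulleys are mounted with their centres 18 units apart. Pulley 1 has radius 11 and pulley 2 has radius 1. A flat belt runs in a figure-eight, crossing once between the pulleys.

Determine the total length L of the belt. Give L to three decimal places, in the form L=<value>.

L=82.045

crossed belt: β = asin((r1+r2)/C) = asin(12/18) = 41.8103°
wrap1 = wrap2 = π + 2β = 263.6206°
tangent length = C·cosβ = 13.4164
L = (r1+r2)·wrap + 2·C·cosβ = 12·4.6010 + 2·13.4164 = 82.0454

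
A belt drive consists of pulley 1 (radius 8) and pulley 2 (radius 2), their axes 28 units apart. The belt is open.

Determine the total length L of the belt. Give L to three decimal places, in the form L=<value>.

L=88.707

open belt: β = asin((r2−r1)/C) = asin(-6/28) = -12.3736°
wrap1 = π − 2β = 204.7473°
wrap2 = π + 2β = 155.2527°
tangent length = C·cosβ = 27.3496
L = r1·wrap1 + r2·wrap2 + 2·C·cosβ = 8·3.5735 + 2·2.7097 + 2·27.3496 = 88.7066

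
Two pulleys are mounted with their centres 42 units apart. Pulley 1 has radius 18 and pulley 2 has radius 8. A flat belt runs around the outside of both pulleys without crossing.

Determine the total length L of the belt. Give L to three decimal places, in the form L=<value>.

L=168.074

open belt: β = asin((r2−r1)/C) = asin(-10/42) = -13.7741°
wrap1 = π − 2β = 207.5483°
wrap2 = π + 2β = 152.4517°
tangent length = C·cosβ = 40.7922
L = r1·wrap1 + r2·wrap2 + 2·C·cosβ = 18·3.6224 + 8·2.6608 + 2·40.7922 = 168.0738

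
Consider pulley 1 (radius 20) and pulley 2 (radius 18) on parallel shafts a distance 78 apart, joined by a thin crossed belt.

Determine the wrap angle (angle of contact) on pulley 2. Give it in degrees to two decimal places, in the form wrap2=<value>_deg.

wrap2=238.31_deg

crossed belt: β = asin((r1+r2)/C) = asin(38/78) = 29.1554°
wrap1 = wrap2 = π + 2β = 238.3107°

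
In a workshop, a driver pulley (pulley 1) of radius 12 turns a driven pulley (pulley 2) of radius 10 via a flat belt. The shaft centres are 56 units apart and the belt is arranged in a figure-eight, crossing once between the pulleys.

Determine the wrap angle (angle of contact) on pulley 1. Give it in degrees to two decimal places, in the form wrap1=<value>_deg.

crossed belt: β = asin((r1+r2)/C) = asin(22/56) = 23.1324°
wrap1 = wrap2 = π + 2β = 226.2648°

wrap1=226.26_deg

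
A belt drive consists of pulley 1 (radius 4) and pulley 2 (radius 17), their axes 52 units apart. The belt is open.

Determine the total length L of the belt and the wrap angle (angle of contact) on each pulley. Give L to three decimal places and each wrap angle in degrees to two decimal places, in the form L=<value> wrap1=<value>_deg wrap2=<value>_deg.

open belt: β = asin((r2−r1)/C) = asin(13/52) = 14.4775°
wrap1 = π − 2β = 151.0450°
wrap2 = π + 2β = 208.9550°
tangent length = C·cosβ = 50.3488
L = r1·wrap1 + r2·wrap2 + 2·C·cosβ = 4·2.6362 + 17·3.6470 + 2·50.3488 = 173.2407

L=173.241 wrap1=151.04_deg wrap2=208.96_deg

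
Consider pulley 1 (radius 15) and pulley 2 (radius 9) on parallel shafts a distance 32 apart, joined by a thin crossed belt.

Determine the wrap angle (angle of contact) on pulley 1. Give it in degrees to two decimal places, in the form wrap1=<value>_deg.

crossed belt: β = asin((r1+r2)/C) = asin(24/32) = 48.5904°
wrap1 = wrap2 = π + 2β = 277.1808°

wrap1=277.18_deg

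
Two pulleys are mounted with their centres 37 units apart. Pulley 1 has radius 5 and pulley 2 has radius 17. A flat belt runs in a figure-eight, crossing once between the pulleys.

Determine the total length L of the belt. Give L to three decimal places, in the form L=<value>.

L=156.630

crossed belt: β = asin((r1+r2)/C) = asin(22/37) = 36.4837°
wrap1 = wrap2 = π + 2β = 252.9675°
tangent length = C·cosβ = 29.7489
L = (r1+r2)·wrap + 2·C·cosβ = 22·4.4151 + 2·29.7489 = 156.6304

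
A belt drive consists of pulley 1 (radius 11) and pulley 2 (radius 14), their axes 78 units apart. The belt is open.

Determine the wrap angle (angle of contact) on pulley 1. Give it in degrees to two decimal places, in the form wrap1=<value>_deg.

wrap1=175.59_deg

open belt: β = asin((r2−r1)/C) = asin(3/78) = 2.2042°
wrap1 = π − 2β = 175.5915°
wrap2 = π + 2β = 184.4085°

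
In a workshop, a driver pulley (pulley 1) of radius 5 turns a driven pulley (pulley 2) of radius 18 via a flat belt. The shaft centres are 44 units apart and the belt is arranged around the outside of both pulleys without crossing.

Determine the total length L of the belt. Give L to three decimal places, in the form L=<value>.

open belt: β = asin((r2−r1)/C) = asin(13/44) = 17.1848°
wrap1 = π − 2β = 145.6304°
wrap2 = π + 2β = 214.3696°
tangent length = C·cosβ = 42.0357
L = r1·wrap1 + r2·wrap2 + 2·C·cosβ = 5·2.5417 + 18·3.7415 + 2·42.0357 = 164.1262

L=164.126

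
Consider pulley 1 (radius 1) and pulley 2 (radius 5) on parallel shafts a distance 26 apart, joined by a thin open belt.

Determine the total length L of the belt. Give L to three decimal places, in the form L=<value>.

L=71.466

open belt: β = asin((r2−r1)/C) = asin(4/26) = 8.8499°
wrap1 = π − 2β = 162.3002°
wrap2 = π + 2β = 197.6998°
tangent length = C·cosβ = 25.6905
L = r1·wrap1 + r2·wrap2 + 2·C·cosβ = 1·2.8327 + 5·3.4505 + 2·25.6905 = 71.4662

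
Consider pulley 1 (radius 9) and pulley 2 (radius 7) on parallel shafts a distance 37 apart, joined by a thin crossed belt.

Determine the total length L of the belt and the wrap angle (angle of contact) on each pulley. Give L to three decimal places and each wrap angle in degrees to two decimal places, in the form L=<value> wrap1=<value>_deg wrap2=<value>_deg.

L=131.299 wrap1=231.24_deg wrap2=231.24_deg

crossed belt: β = asin((r1+r2)/C) = asin(16/37) = 25.6220°
wrap1 = wrap2 = π + 2β = 231.2441°
tangent length = C·cosβ = 33.3617
L = (r1+r2)·wrap + 2·C·cosβ = 16·4.0360 + 2·33.3617 = 131.2988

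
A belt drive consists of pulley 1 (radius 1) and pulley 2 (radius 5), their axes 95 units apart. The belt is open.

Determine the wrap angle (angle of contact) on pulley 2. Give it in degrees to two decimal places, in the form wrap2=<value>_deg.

open belt: β = asin((r2−r1)/C) = asin(4/95) = 2.4132°
wrap1 = π − 2β = 175.1737°
wrap2 = π + 2β = 184.8263°

wrap2=184.83_deg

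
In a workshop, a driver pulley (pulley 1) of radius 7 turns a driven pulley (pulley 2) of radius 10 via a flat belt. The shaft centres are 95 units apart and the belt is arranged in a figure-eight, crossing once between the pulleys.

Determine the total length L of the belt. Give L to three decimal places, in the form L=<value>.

crossed belt: β = asin((r1+r2)/C) = asin(17/95) = 10.3085°
wrap1 = wrap2 = π + 2β = 200.6169°
tangent length = C·cosβ = 93.4666
L = (r1+r2)·wrap + 2·C·cosβ = 17·3.5014 + 2·93.4666 = 246.4574

L=246.457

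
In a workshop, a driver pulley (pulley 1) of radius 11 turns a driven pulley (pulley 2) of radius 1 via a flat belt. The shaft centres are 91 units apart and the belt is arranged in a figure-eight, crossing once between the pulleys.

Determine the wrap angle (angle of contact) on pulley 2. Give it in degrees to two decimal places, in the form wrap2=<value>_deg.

wrap2=195.16_deg

crossed belt: β = asin((r1+r2)/C) = asin(12/91) = 7.5776°
wrap1 = wrap2 = π + 2β = 195.1551°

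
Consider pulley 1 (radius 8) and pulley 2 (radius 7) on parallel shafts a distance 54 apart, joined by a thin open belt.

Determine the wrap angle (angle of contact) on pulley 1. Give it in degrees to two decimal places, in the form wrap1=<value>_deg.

wrap1=182.12_deg

open belt: β = asin((r2−r1)/C) = asin(-1/54) = -1.0611°
wrap1 = π − 2β = 182.1222°
wrap2 = π + 2β = 177.8778°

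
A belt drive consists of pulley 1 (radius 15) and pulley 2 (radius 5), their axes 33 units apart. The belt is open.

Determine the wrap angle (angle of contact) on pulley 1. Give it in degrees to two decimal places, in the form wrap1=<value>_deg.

open belt: β = asin((r2−r1)/C) = asin(-10/33) = -17.6397°
wrap1 = π − 2β = 215.2794°
wrap2 = π + 2β = 144.7206°

wrap1=215.28_deg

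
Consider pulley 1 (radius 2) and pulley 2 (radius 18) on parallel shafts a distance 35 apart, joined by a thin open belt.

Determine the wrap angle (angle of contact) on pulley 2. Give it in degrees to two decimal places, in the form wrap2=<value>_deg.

open belt: β = asin((r2−r1)/C) = asin(16/35) = 27.2029°
wrap1 = π − 2β = 125.5942°
wrap2 = π + 2β = 234.4058°

wrap2=234.41_deg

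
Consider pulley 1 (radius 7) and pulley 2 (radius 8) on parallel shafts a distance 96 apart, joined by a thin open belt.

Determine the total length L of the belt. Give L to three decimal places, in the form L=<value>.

open belt: β = asin((r2−r1)/C) = asin(1/96) = 0.5968°
wrap1 = π − 2β = 178.8063°
wrap2 = π + 2β = 181.1937°
tangent length = C·cosβ = 95.9948
L = r1·wrap1 + r2·wrap2 + 2·C·cosβ = 7·3.1208 + 8·3.1624 + 2·95.9948 = 239.1343

L=239.134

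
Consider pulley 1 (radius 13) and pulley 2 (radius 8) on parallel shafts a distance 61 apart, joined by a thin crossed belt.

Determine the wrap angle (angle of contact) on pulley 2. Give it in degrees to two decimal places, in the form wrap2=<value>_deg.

crossed belt: β = asin((r1+r2)/C) = asin(21/61) = 20.1368°
wrap1 = wrap2 = π + 2β = 220.2735°

wrap2=220.27_deg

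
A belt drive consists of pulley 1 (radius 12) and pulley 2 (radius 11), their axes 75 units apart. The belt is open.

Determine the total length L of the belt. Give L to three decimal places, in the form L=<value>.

L=222.270

open belt: β = asin((r2−r1)/C) = asin(-1/75) = -0.7640°
wrap1 = π − 2β = 181.5279°
wrap2 = π + 2β = 178.4721°
tangent length = C·cosβ = 74.9933
L = r1·wrap1 + r2·wrap2 + 2·C·cosβ = 12·3.1683 + 11·3.1149 + 2·74.9933 = 222.2700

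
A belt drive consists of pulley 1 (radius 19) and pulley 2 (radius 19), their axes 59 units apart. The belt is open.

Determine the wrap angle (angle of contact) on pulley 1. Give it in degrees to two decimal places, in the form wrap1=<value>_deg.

open belt: β = asin((r2−r1)/C) = asin(0/59) = 0.0000°
wrap1 = π − 2β = 180.0000°
wrap2 = π + 2β = 180.0000°

wrap1=180.00_deg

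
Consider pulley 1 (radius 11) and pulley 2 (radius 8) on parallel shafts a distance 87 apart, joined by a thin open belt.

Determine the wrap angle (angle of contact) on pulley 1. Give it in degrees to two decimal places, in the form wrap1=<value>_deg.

wrap1=183.95_deg

open belt: β = asin((r2−r1)/C) = asin(-3/87) = -1.9761°
wrap1 = π − 2β = 183.9522°
wrap2 = π + 2β = 176.0478°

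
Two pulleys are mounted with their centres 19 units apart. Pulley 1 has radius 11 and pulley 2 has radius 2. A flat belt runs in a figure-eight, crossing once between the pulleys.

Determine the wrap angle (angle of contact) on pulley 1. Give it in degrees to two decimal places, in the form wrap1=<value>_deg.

crossed belt: β = asin((r1+r2)/C) = asin(13/19) = 43.1736°
wrap1 = wrap2 = π + 2β = 266.3471°

wrap1=266.35_deg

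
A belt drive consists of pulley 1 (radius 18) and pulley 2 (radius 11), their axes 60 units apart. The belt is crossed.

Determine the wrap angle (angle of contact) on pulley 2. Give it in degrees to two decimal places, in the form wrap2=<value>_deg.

wrap2=237.81_deg

crossed belt: β = asin((r1+r2)/C) = asin(29/60) = 28.9033°
wrap1 = wrap2 = π + 2β = 237.8067°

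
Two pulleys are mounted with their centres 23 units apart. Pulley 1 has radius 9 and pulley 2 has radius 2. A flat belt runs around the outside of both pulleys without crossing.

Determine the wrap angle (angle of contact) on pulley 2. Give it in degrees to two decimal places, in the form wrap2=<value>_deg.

wrap2=144.56_deg

open belt: β = asin((r2−r1)/C) = asin(-7/23) = -17.7189°
wrap1 = π − 2β = 215.4379°
wrap2 = π + 2β = 144.5621°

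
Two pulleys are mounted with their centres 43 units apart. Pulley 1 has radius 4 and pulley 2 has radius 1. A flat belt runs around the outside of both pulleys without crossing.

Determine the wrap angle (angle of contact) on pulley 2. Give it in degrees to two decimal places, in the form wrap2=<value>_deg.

open belt: β = asin((r2−r1)/C) = asin(-3/43) = -4.0006°
wrap1 = π − 2β = 188.0013°
wrap2 = π + 2β = 171.9987°

wrap2=172.00_deg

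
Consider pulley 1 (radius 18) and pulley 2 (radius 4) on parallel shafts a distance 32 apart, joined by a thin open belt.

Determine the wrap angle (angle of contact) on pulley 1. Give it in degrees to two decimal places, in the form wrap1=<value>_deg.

open belt: β = asin((r2−r1)/C) = asin(-14/32) = -25.9445°
wrap1 = π − 2β = 231.8890°
wrap2 = π + 2β = 128.1110°

wrap1=231.89_deg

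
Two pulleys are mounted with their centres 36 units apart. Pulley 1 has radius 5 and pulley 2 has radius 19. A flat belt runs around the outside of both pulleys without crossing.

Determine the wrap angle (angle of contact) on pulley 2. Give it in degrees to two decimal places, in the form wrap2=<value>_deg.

open belt: β = asin((r2−r1)/C) = asin(14/36) = 22.8854°
wrap1 = π − 2β = 134.2292°
wrap2 = π + 2β = 225.7708°

wrap2=225.77_deg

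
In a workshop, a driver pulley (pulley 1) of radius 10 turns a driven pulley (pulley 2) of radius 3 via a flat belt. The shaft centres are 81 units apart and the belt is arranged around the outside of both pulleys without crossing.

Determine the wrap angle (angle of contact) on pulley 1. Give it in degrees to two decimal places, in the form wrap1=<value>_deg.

open belt: β = asin((r2−r1)/C) = asin(-7/81) = -4.9577°
wrap1 = π − 2β = 189.9153°
wrap2 = π + 2β = 170.0847°

wrap1=189.92_deg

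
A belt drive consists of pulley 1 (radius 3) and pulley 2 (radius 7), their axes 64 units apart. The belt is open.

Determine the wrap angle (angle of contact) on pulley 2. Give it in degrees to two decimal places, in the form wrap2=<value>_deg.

open belt: β = asin((r2−r1)/C) = asin(4/64) = 3.5833°
wrap1 = π − 2β = 172.8334°
wrap2 = π + 2β = 187.1666°

wrap2=187.17_deg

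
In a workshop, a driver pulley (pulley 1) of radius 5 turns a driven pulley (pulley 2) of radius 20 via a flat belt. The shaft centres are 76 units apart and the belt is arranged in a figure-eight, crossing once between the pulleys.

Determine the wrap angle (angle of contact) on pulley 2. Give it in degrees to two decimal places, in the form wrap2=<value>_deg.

crossed belt: β = asin((r1+r2)/C) = asin(25/76) = 19.2049°
wrap1 = wrap2 = π + 2β = 218.4098°

wrap2=218.41_deg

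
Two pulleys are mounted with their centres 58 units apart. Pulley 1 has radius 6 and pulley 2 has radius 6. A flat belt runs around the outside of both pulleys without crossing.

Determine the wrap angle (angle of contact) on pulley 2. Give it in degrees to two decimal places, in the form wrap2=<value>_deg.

open belt: β = asin((r2−r1)/C) = asin(0/58) = 0.0000°
wrap1 = π − 2β = 180.0000°
wrap2 = π + 2β = 180.0000°

wrap2=180.00_deg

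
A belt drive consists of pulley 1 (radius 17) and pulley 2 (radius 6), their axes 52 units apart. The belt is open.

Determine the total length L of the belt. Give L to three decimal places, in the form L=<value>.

open belt: β = asin((r2−r1)/C) = asin(-11/52) = -12.2125°
wrap1 = π − 2β = 204.4251°
wrap2 = π + 2β = 155.5749°
tangent length = C·cosβ = 50.8232
L = r1·wrap1 + r2·wrap2 + 2·C·cosβ = 17·3.5679 + 6·2.7153 + 2·50.8232 = 178.5924

L=178.592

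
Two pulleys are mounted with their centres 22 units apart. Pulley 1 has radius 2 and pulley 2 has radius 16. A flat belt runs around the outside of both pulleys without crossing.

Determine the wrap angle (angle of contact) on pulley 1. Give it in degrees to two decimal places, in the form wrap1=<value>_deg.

wrap1=100.96_deg

open belt: β = asin((r2−r1)/C) = asin(14/22) = 39.5212°
wrap1 = π − 2β = 100.9576°
wrap2 = π + 2β = 259.0424°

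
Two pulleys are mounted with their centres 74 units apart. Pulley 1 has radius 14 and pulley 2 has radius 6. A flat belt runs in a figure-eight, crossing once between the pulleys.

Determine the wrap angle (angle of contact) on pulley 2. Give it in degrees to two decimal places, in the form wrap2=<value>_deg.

wrap2=211.36_deg

crossed belt: β = asin((r1+r2)/C) = asin(20/74) = 15.6804°
wrap1 = wrap2 = π + 2β = 211.3607°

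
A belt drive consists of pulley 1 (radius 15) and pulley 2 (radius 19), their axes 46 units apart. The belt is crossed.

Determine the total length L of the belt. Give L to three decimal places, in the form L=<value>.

crossed belt: β = asin((r1+r2)/C) = asin(34/46) = 47.6574°
wrap1 = wrap2 = π + 2β = 275.3148°
tangent length = C·cosβ = 30.9839
L = (r1+r2)·wrap + 2·C·cosβ = 34·4.8051 + 2·30.9839 = 225.3428

L=225.343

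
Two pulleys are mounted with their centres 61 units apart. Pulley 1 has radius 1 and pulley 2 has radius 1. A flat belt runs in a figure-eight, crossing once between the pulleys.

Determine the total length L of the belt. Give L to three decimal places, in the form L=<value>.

crossed belt: β = asin((r1+r2)/C) = asin(2/61) = 1.8789°
wrap1 = wrap2 = π + 2β = 183.7578°
tangent length = C·cosβ = 60.9672
L = (r1+r2)·wrap + 2·C·cosβ = 2·3.2072 + 2·60.9672 = 128.3488

L=128.349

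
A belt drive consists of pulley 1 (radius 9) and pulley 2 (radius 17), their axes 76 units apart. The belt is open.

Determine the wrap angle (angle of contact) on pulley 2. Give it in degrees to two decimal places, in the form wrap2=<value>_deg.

open belt: β = asin((r2−r1)/C) = asin(8/76) = 6.0423°
wrap1 = π − 2β = 167.9153°
wrap2 = π + 2β = 192.0847°

wrap2=192.08_deg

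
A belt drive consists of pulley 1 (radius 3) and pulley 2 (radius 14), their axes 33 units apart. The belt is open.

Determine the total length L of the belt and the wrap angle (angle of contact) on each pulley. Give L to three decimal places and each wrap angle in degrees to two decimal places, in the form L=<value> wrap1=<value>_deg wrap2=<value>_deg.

L=123.109 wrap1=141.06_deg wrap2=218.94_deg

open belt: β = asin((r2−r1)/C) = asin(11/33) = 19.4712°
wrap1 = π − 2β = 141.0576°
wrap2 = π + 2β = 218.9424°
tangent length = C·cosβ = 31.1127
L = r1·wrap1 + r2·wrap2 + 2·C·cosβ = 3·2.4619 + 14·3.8213 + 2·31.1127 = 123.1089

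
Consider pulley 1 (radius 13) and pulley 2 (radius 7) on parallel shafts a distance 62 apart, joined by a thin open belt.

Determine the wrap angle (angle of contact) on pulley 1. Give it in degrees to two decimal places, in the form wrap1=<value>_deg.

wrap1=191.11_deg

open belt: β = asin((r2−r1)/C) = asin(-6/62) = -5.5534°
wrap1 = π − 2β = 191.1069°
wrap2 = π + 2β = 168.8931°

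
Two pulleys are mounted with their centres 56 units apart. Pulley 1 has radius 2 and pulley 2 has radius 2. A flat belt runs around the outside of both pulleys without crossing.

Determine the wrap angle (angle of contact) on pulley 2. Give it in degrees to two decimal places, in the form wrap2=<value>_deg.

open belt: β = asin((r2−r1)/C) = asin(0/56) = 0.0000°
wrap1 = π − 2β = 180.0000°
wrap2 = π + 2β = 180.0000°

wrap2=180.00_deg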